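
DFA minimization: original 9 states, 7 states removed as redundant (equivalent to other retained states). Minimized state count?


Original DFA: 9 states
Redundant states removed: 7
Minimized states = original - removed
= 9 - 7
= 2

2


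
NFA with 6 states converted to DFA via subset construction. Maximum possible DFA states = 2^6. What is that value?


NFA has 6 states
Subset construction: each DFA state = subset of NFA states
Maximum subsets = 2^6
2^6 = 64

64


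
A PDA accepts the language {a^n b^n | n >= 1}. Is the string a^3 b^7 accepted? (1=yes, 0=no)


Language requires equal numbers of a's and b's
PDA pushes for each 'a', pops for each 'b'
Number of a's = 3
Number of b's = 7
3 != 7 -> Reject

0


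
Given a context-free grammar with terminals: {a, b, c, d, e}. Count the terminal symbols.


Terminal symbols: a, b, c, d, e
Counting each: a (#1), b (#2), c (#3), d (#4), e (#5)
Total = 5

5


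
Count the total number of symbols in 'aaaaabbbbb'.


String: 'aaaaabbbbb'
Counting characters:
  'a' appears 5 time(s)
  'b' appears 5 time(s)
Total length = 5 + 5 = 10

10


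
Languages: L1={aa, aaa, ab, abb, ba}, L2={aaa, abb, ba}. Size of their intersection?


L1 = {aa, aaa, ab, abb, ba}
L2 = {aaa, abb, ba}
Checking each string in L1 against L2:
  'aa': in L2? No
  'aaa': in L2? Yes
  'ab': in L2? No
  'abb': in L2? Yes
  'ba': in L2? Yes
Intersection = {aaa, abb, ba}
|L1 ∩ L2| = 3

3


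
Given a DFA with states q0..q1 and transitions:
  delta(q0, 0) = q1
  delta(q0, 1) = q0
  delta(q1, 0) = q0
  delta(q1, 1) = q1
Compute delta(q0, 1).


Looking up transition function:
delta(q0, 1) in the table
Row: q0, Column: 1
Result: q0

q0


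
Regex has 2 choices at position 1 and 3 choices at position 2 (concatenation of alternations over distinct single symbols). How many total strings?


First group: 2 alternatives
Second group: 3 alternatives
Concatenation: each choice from group 1 pairs with each from group 2
Total = 2 x 3 = 6

6


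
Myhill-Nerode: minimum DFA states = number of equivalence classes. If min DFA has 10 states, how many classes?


Myhill-Nerode theorem:
Number of equivalence classes = number of states in minimal DFA
Minimal DFA states = 10
Therefore equivalence classes = 10

10


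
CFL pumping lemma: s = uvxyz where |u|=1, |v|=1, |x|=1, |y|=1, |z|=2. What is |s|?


|s| = |u| + |v| + |x| + |y| + |z|
= 1 + 1 + 1 + 1 + 2
= 2 + 1 + 3
= 3 + 3
= 6

6


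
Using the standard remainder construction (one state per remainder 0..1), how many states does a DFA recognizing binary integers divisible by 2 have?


Divisibility by 2 is tracked via the remainder mod 2: 0, 1, ..., 1
The construction assigns one state to each remainder
Number of remainders = 2

2


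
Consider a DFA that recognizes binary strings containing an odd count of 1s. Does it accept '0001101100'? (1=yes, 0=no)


DFA has 2 states: q_even (start, accept=no) and q_odd
Processing string '0001101100' character by character:
  Position 0: read '0', 1-count=0 -> q_even (no change)
  Position 1: read '0', 1-count=0 -> q_even (no change)
  Position 2: read '0', 1-count=0 -> q_even (no change)
  Position 3: read '1', 1-count=1 -> q_odd
  Position 4: read '1', 1-count=2 -> q_even
  Position 5: read '0', 1-count=2 -> q_even (no change)
  Position 6: read '1', 1-count=3 -> q_odd
  Position 7: read '1', 1-count=4 -> q_even
  Position 8: read '0', 1-count=4 -> q_even (no change)
  Position 9: read '0', 1-count=4 -> q_even (no change)
Final state: q_even, total 1s = 4 (even); the DFA requires an odd count -> reject

0


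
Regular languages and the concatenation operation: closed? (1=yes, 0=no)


Regular languages are closed under all standard operations:
- Union: Yes (product construction)
- Intersection: Yes (product construction)
- Complement: Yes (swap accept/reject)
- Concatenation: Yes (NFA construction)
Operation: concatenation -> Closed

1


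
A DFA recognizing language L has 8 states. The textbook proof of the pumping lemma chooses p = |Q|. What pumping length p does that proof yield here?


Pumping lemma for regular languages (standard proof):
Take p = |Q|, the number of DFA states.
Any string of length >= |Q| passes through |Q|+1 states while reading its first |Q| symbols,
so by pigeonhole some state repeats, giving the loop that can be pumped.
Here |Q| = 8
Therefore the proof uses p = 8

8


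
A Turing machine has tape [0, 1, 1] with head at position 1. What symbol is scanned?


Tape: [0, 1, 1]
Positions: 0 1 2
Values:    0 1 1
Head at position 1
tape[1] = 1

1


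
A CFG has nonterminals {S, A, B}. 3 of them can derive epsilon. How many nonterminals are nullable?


Nonterminals: {S, A, B}
A nonterminal is nullable if it can derive epsilon
Counting nullable nonterminals: 3
Total nullable = 3

3


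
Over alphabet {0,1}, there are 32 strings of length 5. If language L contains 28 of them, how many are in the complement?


Alphabet: {0,1}
String length: 5
Total strings of length 5 = 2^5 = 32
Strings in L = 28
Complement = total - |L|
= 32 - 28
= 4

4


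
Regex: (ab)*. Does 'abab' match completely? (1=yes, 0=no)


Pattern: (ab)*
String: 'abab'
Pattern requires: zero or more repetitions of 'ab'
Pairs: ['ab', 'ab']
All pairs are 'ab'? Yes
Result: 1

1


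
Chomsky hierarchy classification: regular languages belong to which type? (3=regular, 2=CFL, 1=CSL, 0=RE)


Chomsky hierarchy levels:
  Type 3: Regular (DFA/NFA/regex)
  Type 2: Context-free (PDA)
  Type 1: Context-sensitive
  Type 0: Recursively enumerable (TM)
'regular' corresponds to Type 3

3


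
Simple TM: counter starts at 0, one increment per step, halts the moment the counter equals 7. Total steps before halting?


Counter starts at 0. Counting sequence:
  Step 1: counter = 1
  Step 2: counter = 2
  Step 3: counter = 3
  Step 4: counter = 4
  Step 5: counter = 5
  Step 6: counter = 6
  Step 7: counter = 7
Counter reached 7 -> halt
Total steps = 7

7


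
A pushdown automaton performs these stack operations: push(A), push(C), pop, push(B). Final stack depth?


Tracing stack operations:
  push(A) -> stack = [A], depth=1
  push(C) -> stack = [A,C], depth=2
  pop -> removed C, stack = [A], depth=1
  push(B) -> stack = [A,B], depth=2
Final depth = 2

2


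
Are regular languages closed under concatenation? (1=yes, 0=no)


Regular languages are closed under:
- Union (DFA product construction)
- Intersection (DFA product construction)
- Complement (swap accept/reject states)
- Concatenation (NFA construction)
- Kleene star (NFA construction)
concatenation is in this list
Therefore: closed

1


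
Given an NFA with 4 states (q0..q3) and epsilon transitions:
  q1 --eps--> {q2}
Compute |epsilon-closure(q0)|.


Starting from q0
Initialize closure = {q0}
q0 has no outgoing epsilon transitions -> nothing to add
Final closure: {q0}
Size = 1

1


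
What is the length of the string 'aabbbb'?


String: 'aabbbb'
Counting characters:
  'a' appears 2 time(s)
  'b' appears 4 time(s)
Total length = 2 + 4 = 6

6


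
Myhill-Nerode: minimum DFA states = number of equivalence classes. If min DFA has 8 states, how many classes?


Myhill-Nerode theorem:
Number of equivalence classes = number of states in minimal DFA
Minimal DFA states = 8
Therefore equivalence classes = 8

8


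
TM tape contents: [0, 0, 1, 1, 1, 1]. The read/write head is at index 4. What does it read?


Tape: [0, 0, 1, 1, 1, 1]
Positions: 0 1 2 3 4 5
Values:    0 0 1 1 1 1
Head at position 4
tape[4] = 1

1


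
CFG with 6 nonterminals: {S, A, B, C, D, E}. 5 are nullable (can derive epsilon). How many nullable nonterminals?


Nonterminals: {S, A, B, C, D, E}
A nonterminal is nullable if it can derive epsilon
Counting nullable nonterminals: 5
Total nullable = 5

5


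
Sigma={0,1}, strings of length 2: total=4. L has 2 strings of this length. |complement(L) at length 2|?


Alphabet: {0,1}
String length: 2
Total strings of length 2 = 2^2 = 4
Strings in L = 2
Complement = total - |L|
= 4 - 2
= 2

2


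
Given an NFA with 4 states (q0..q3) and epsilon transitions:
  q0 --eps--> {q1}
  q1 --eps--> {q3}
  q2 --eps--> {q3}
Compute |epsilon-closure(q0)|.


Starting from q0
Initialize closure = {q0}
Follow epsilon from q0 -> add q1
Follow epsilon from q1 -> add q3
Final closure: {q0, q1, q3}
Size = 3

3


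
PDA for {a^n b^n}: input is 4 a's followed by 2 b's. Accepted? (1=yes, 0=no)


Language requires equal numbers of a's and b's
PDA pushes for each 'a', pops for each 'b'
Number of a's = 4
Number of b's = 2
4 != 2 -> Reject

0


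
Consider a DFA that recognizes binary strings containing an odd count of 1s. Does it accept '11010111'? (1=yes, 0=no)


DFA has 2 states: q_even (start, accept=no) and q_odd
Processing string '11010111' character by character:
  Position 0: read '1', 1-count=1 -> q_odd
  Position 1: read '1', 1-count=2 -> q_even
  Position 2: read '0', 1-count=2 -> q_even (no change)
  Position 3: read '1', 1-count=3 -> q_odd
  Position 4: read '0', 1-count=3 -> q_odd (no change)
  Position 5: read '1', 1-count=4 -> q_even
  Position 6: read '1', 1-count=5 -> q_odd
  Position 7: read '1', 1-count=6 -> q_even
Final state: q_even, total 1s = 6 (even); the DFA requires an odd count -> reject

0


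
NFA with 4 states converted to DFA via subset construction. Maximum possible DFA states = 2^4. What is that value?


NFA has 4 states
Subset construction: each DFA state = subset of NFA states
Maximum subsets = 2^4
2^4 = 16

16


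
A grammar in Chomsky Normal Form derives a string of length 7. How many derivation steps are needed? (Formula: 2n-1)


Chomsky Normal Form derivation:
String length n = 7
Each step either:
  - Splits a nonterminal into two (n-1 such steps)
  - Converts a nonterminal to terminal (n such steps)
Total = (n-1) + n = 2n - 1
= 2(7) - 1
= 14 - 1
= 13

13


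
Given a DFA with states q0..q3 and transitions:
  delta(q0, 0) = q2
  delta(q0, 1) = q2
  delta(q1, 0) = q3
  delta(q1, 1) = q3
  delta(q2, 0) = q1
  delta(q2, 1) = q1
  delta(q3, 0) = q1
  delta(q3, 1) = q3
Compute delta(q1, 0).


Looking up transition function:
delta(q1, 0) in the table
Row: q1, Column: 0
Result: q3

q3


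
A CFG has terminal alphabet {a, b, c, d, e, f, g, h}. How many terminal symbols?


Terminal symbols: a, b, c, d, e, f, g, h
Counting each: a (#1), b (#2), c (#3), d (#4), e (#5), f (#6), g (#7), h (#8)
Total = 8

8


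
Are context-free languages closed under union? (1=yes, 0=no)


CFL closure properties:
  Closed under: union, concatenation, Kleene star
  NOT closed under: intersection, complement
Operation 'union' is in closed list -> Yes (closed)

1


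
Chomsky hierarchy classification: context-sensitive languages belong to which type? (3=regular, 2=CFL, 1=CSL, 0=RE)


Chomsky hierarchy levels:
  Type 3: Regular (DFA/NFA/regex)
  Type 2: Context-free (PDA)
  Type 1: Context-sensitive
  Type 0: Recursively enumerable (TM)
'context-sensitive' corresponds to Type 1

1


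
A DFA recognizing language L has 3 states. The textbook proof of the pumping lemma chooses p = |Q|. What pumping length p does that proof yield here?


Pumping lemma for regular languages (standard proof):
Take p = |Q|, the number of DFA states.
Any string of length >= |Q| passes through |Q|+1 states while reading its first |Q| symbols,
so by pigeonhole some state repeats, giving the loop that can be pumped.
Here |Q| = 3
Therefore the proof uses p = 3

3


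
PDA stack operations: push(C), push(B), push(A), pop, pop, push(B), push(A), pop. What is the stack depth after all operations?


Tracing stack operations:
  push(C) -> stack = [C], depth=1
  push(B) -> stack = [C,B], depth=2
  push(A) -> stack = [C,B,A], depth=3
  pop -> removed A, stack = [C,B], depth=2
  pop -> removed B, stack = [C], depth=1
  push(B) -> stack = [C,B], depth=2
  push(A) -> stack = [C,B,A], depth=3
  pop -> removed A, stack = [C,B], depth=2
Final depth = 2

2


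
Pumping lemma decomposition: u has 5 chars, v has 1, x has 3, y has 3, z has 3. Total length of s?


|s| = |u| + |v| + |x| + |y| + |z|
= 5 + 1 + 3 + 3 + 3
= 6 + 3 + 6
= 9 + 6
= 15

15


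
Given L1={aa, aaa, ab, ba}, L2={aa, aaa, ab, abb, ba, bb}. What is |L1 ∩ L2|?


L1 = {aa, aaa, ab, ba}
L2 = {aa, aaa, ab, abb, ba, bb}
Checking each string in L1 against L2:
  'aa': in L2? Yes
  'aaa': in L2? Yes
  'ab': in L2? Yes
  'ba': in L2? Yes
Intersection = {aa, aaa, ab, ba}
|L1 ∩ L2| = 4

4


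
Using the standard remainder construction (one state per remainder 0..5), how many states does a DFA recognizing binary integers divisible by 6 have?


Divisibility by 6 is tracked via the remainder mod 6: 0, 1, ..., 5
The construction assigns one state to each remainder
Number of remainders = 6

6


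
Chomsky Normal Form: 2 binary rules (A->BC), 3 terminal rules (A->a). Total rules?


CNF allows two rule forms:
  A -> BC (binary): 2 rules
  A -> a (terminal): 3 rules
Total = 2 + 3 = 5

5


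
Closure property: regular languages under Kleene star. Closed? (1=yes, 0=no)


Regular languages are closed under:
- Union (DFA product construction)
- Intersection (DFA product construction)
- Complement (swap accept/reject states)
- Concatenation (NFA construction)
- Kleene star (NFA construction)
Kleene star is in this list
Therefore: closed

1


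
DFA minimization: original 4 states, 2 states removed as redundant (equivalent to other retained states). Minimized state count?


Original DFA: 4 states
Redundant states removed: 2
Minimized states = original - removed
= 4 - 2
= 2

2


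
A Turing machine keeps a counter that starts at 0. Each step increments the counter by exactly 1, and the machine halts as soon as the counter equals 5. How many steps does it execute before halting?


Counter starts at 0. Counting sequence:
  Step 1: counter = 1
  Step 2: counter = 2
  Step 3: counter = 3
  Step 4: counter = 4
  Step 5: counter = 5
Counter reached 5 -> halt
Total steps = 5

5


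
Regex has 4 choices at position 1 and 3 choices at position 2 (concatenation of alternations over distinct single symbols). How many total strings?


First group: 4 alternatives
Second group: 3 alternatives
Concatenation: each choice from group 1 pairs with each from group 2
Total = 4 x 3 = 12

12


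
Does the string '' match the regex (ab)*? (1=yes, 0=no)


Pattern: (ab)*
String: ''
Pattern requires: zero or more repetitions of 'ab'
Pairs: []
All pairs are 'ab'? Yes
Result: 1

1


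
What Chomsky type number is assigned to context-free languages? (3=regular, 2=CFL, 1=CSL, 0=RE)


Chomsky hierarchy levels:
  Type 3: Regular (DFA/NFA/regex)
  Type 2: Context-free (PDA)
  Type 1: Context-sensitive
  Type 0: Recursively enumerable (TM)
'context-free' corresponds to Type 2

2


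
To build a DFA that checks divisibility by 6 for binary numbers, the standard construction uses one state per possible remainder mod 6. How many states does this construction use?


Divisibility by 6 is tracked via the remainder mod 6: 0, 1, ..., 5
The construction assigns one state to each remainder
Number of remainders = 6

6


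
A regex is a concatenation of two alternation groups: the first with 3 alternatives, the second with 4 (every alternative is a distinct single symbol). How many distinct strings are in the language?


First group: 3 alternatives
Second group: 4 alternatives
Concatenation: each choice from group 1 pairs with each from group 2
Total = 3 x 4 = 12

12


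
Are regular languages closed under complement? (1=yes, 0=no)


Regular languages are closed under:
- Union (DFA product construction)
- Intersection (DFA product construction)
- Complement (swap accept/reject states)
- Concatenation (NFA construction)
- Kleene star (NFA construction)
complement is in this list
Therefore: closed

1


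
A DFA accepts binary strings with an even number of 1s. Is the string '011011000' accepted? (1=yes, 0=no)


DFA has 2 states: q_even (start, accept=yes) and q_odd
Processing string '011011000' character by character:
  Position 0: read '0', 1-count=0 -> q_even (no change)
  Position 1: read '1', 1-count=1 -> q_odd
  Position 2: read '1', 1-count=2 -> q_even
  Position 3: read '0', 1-count=2 -> q_even (no change)
  Position 4: read '1', 1-count=3 -> q_odd
  Position 5: read '1', 1-count=4 -> q_even
  Position 6: read '0', 1-count=4 -> q_even (no change)
  Position 7: read '0', 1-count=4 -> q_even (no change)
  Position 8: read '0', 1-count=4 -> q_even (no change)
Final state: q_even, total 1s = 4 (even); the DFA requires an even count -> accept

1


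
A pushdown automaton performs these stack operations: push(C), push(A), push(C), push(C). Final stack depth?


Tracing stack operations:
  push(C) -> stack = [C], depth=1
  push(A) -> stack = [C,A], depth=2
  push(C) -> stack = [C,A,C], depth=3
  push(C) -> stack = [C,A,C,C], depth=4
Final depth = 4

4


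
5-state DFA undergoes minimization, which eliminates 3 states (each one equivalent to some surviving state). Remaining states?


Original DFA: 5 states
Redundant states removed: 3
Minimized states = original - removed
= 5 - 3
= 2

2


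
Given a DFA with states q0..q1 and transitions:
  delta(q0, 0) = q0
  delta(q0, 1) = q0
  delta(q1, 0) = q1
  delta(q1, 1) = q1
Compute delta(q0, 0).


Looking up transition function:
delta(q0, 0) in the table
Row: q0, Column: 0
Result: q0

q0


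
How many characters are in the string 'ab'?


String: 'ab'
Counting characters:
  'a' appears 1 time(s)
  'b' appears 1 time(s)
Total length = 1 + 1 = 2

2


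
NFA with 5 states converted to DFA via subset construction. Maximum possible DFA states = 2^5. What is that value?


NFA has 5 states
Subset construction: each DFA state = subset of NFA states
Maximum subsets = 2^5
2^5 = 32

32


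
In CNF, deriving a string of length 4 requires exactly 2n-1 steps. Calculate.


Chomsky Normal Form derivation:
String length n = 4
Each step either:
  - Splits a nonterminal into two (n-1 such steps)
  - Converts a nonterminal to terminal (n such steps)
Total = (n-1) + n = 2n - 1
= 2(4) - 1
= 8 - 1
= 7

7


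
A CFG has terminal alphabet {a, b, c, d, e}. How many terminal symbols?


Terminal symbols: a, b, c, d, e
Counting each: a (#1), b (#2), c (#3), d (#4), e (#5)
Total = 5

5


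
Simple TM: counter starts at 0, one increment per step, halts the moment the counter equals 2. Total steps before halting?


Counter starts at 0. Counting sequence:
  Step 1: counter = 1
  Step 2: counter = 2
Counter reached 2 -> halt
Total steps = 2

2


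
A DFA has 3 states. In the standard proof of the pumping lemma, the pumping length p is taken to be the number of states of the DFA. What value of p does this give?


Pumping lemma for regular languages (standard proof):
Take p = |Q|, the number of DFA states.
Any string of length >= |Q| passes through |Q|+1 states while reading its first |Q| symbols,
so by pigeonhole some state repeats, giving the loop that can be pumped.
Here |Q| = 3
Therefore the proof uses p = 3

3


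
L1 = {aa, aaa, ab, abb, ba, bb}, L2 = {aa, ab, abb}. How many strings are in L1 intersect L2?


L1 = {aa, aaa, ab, abb, ba, bb}
L2 = {aa, ab, abb}
Checking each string in L1 against L2:
  'aa': in L2? Yes
  'aaa': in L2? No
  'ab': in L2? Yes
  'abb': in L2? Yes
  'ba': in L2? No
  'bb': in L2? No
Intersection = {aa, ab, abb}
|L1 ∩ L2| = 3

3


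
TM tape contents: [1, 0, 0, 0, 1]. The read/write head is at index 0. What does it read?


Tape: [1, 0, 0, 0, 1]
Positions: 0 1 2 3 4
Values:    1 0 0 0 1
Head at position 0
tape[0] = 1

1


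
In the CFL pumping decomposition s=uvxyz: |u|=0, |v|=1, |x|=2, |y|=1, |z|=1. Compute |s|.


|s| = |u| + |v| + |x| + |y| + |z|
= 0 + 1 + 2 + 1 + 1
= 1 + 2 + 2
= 3 + 2
= 5

5


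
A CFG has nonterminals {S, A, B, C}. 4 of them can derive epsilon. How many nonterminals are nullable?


Nonterminals: {S, A, B, C}
A nonterminal is nullable if it can derive epsilon
Counting nullable nonterminals: 4
Total nullable = 4

4


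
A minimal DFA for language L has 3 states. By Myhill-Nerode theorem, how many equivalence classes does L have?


Myhill-Nerode theorem:
Number of equivalence classes = number of states in minimal DFA
Minimal DFA states = 3
Therefore equivalence classes = 3

3


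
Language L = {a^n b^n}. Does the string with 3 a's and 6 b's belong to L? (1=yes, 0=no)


Language requires equal numbers of a's and b's
PDA pushes for each 'a', pops for each 'b'
Number of a's = 3
Number of b's = 6
3 != 6 -> Reject

0


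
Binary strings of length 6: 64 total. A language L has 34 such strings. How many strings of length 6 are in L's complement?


Alphabet: {0,1}
String length: 6
Total strings of length 6 = 2^6 = 64
Strings in L = 34
Complement = total - |L|
= 64 - 34
= 30

30


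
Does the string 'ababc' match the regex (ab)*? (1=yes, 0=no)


Pattern: (ab)*
String: 'ababc'
Pattern requires: zero or more repetitions of 'ab'
Length 5 is odd -> cannot be (ab)* -> no match
Result: 0

0


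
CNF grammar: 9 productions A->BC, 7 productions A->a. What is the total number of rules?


CNF allows two rule forms:
  A -> BC (binary): 9 rules
  A -> a (terminal): 7 rules
Total = 9 + 7 = 16

16


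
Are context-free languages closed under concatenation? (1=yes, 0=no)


CFL closure properties:
  Closed under: union, concatenation, Kleene star
  NOT closed under: intersection, complement
Operation 'concatenation' is in closed list -> Yes (closed)

1


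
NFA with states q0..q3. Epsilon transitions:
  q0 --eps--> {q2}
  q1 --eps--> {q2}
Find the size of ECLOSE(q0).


Starting from q0
Initialize closure = {q0}
Follow epsilon from q0 -> add q2
Final closure: {q0, q2}
Size = 2

2


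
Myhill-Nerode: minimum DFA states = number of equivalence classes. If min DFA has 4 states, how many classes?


Myhill-Nerode theorem:
Number of equivalence classes = number of states in minimal DFA
Minimal DFA states = 4
Therefore equivalence classes = 4

4


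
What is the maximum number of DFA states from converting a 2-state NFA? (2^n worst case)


NFA has 2 states
Subset construction: each DFA state = subset of NFA states
Maximum subsets = 2^2
2^2 = 4

4


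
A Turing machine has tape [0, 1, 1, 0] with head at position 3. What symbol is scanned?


Tape: [0, 1, 1, 0]
Positions: 0 1 2 3
Values:    0 1 1 0
Head at position 3
tape[3] = 0

0


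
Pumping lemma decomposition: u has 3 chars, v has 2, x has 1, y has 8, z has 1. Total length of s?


|s| = |u| + |v| + |x| + |y| + |z|
= 3 + 2 + 1 + 8 + 1
= 5 + 1 + 9
= 6 + 9
= 15

15


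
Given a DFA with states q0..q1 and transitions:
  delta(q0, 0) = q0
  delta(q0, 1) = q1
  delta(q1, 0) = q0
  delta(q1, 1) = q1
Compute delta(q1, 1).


Looking up transition function:
delta(q1, 1) in the table
Row: q1, Column: 1
Result: q1

q1


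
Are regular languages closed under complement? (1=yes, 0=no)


Regular languages are closed under all standard operations:
- Union: Yes (product construction)
- Intersection: Yes (product construction)
- Complement: Yes (swap accept/reject)
- Concatenation: Yes (NFA construction)
Operation: complement -> Closed

1


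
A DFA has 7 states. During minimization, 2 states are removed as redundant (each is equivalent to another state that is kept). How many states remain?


Original DFA: 7 states
Redundant states removed: 2
Minimized states = original - removed
= 7 - 2
= 5

5


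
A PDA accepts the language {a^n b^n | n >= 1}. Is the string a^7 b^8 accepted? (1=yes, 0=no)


Language requires equal numbers of a's and b's
PDA pushes for each 'a', pops for each 'b'
Number of a's = 7
Number of b's = 8
7 != 8 -> Reject

0


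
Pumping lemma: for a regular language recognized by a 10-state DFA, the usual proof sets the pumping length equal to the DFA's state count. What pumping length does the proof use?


Pumping lemma for regular languages (standard proof):
Take p = |Q|, the number of DFA states.
Any string of length >= |Q| passes through |Q|+1 states while reading its first |Q| symbols,
so by pigeonhole some state repeats, giving the loop that can be pumped.
Here |Q| = 10
Therefore the proof uses p = 10

10


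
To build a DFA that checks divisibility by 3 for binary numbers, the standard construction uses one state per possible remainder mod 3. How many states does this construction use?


Divisibility by 3 is tracked via the remainder mod 3: 0, 1, ..., 2
The construction assigns one state to each remainder
Number of remainders = 3

3


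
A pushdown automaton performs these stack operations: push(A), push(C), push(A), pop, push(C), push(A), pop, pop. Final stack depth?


Tracing stack operations:
  push(A) -> stack = [A], depth=1
  push(C) -> stack = [A,C], depth=2
  push(A) -> stack = [A,C,A], depth=3
  pop -> removed A, stack = [A,C], depth=2
  push(C) -> stack = [A,C,C], depth=3
  push(A) -> stack = [A,C,C,A], depth=4
  pop -> removed A, stack = [A,C,C], depth=3
  pop -> removed C, stack = [A,C], depth=2
Final depth = 2

2


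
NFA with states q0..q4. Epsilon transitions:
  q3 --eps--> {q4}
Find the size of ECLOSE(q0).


Starting from q0
Initialize closure = {q0}
q0 has no outgoing epsilon transitions -> nothing to add
Final closure: {q0}
Size = 1

1


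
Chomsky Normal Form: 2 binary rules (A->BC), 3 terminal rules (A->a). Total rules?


CNF allows two rule forms:
  A -> BC (binary): 2 rules
  A -> a (terminal): 3 rules
Total = 2 + 3 = 5

5


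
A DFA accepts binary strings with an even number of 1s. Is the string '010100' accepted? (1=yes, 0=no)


DFA has 2 states: q_even (start, accept=yes) and q_odd
Processing string '010100' character by character:
  Position 0: read '0', 1-count=0 -> q_even (no change)
  Position 1: read '1', 1-count=1 -> q_odd
  Position 2: read '0', 1-count=1 -> q_odd (no change)
  Position 3: read '1', 1-count=2 -> q_even
  Position 4: read '0', 1-count=2 -> q_even (no change)
  Position 5: read '0', 1-count=2 -> q_even (no change)
Final state: q_even, total 1s = 2 (even); the DFA requires an even count -> accept

1


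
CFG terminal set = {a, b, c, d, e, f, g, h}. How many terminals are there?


Terminal symbols: a, b, c, d, e, f, g, h
Counting each: a (#1), b (#2), c (#3), d (#4), e (#5), f (#6), g (#7), h (#8)
Total = 8

8


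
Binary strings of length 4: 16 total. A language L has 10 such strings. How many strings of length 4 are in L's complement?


Alphabet: {0,1}
String length: 4
Total strings of length 4 = 2^4 = 16
Strings in L = 10
Complement = total - |L|
= 16 - 10
= 6

6


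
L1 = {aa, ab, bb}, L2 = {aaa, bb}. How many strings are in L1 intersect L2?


L1 = {aa, ab, bb}
L2 = {aaa, bb}
Checking each string in L1 against L2:
  'aa': in L2? No
  'ab': in L2? No
  'bb': in L2? Yes
Intersection = {bb}
|L1 ∩ L2| = 1

1


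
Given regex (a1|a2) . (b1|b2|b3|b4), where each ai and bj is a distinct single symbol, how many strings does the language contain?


First group: 2 alternatives
Second group: 4 alternatives
Concatenation: each choice from group 1 pairs with each from group 2
Total = 2 x 4 = 8

8


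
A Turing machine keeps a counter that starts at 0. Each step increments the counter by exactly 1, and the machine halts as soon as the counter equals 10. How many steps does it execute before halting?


Counter starts at 0. Counting sequence:
  Step 1: counter = 1
  Step 2: counter = 2
  Step 3: counter = 3
  Step 4: counter = 4
  Step 5: counter = 5
  Step 6: counter = 6
  ...
  Step 10: counter = 10
Counter reached 10 -> halt
Total steps = 10

10


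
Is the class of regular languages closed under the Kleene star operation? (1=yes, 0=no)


Regular languages are closed under:
- Union (DFA product construction)
- Intersection (DFA product construction)
- Complement (swap accept/reject states)
- Concatenation (NFA construction)
- Kleene star (NFA construction)
Kleene star is in this list
Therefore: closed

1


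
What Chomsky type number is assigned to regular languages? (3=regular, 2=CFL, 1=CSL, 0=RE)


Chomsky hierarchy levels:
  Type 3: Regular (DFA/NFA/regex)
  Type 2: Context-free (PDA)
  Type 1: Context-sensitive
  Type 0: Recursively enumerable (TM)
'regular' corresponds to Type 3

3


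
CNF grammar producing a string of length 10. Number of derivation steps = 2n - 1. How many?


Chomsky Normal Form derivation:
String length n = 10
Each step either:
  - Splits a nonterminal into two (n-1 such steps)
  - Converts a nonterminal to terminal (n such steps)
Total = (n-1) + n = 2n - 1
= 2(10) - 1
= 20 - 1
= 19

19


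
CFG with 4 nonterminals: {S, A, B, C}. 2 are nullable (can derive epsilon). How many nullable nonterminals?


Nonterminals: {S, A, B, C}
A nonterminal is nullable if it can derive epsilon
Counting nullable nonterminals: 2
Total nullable = 2

2


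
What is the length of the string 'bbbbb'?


String: 'bbbbb'
Counting characters:
  'b' appears 5 time(s)
Total length = 0 + 5 = 5

5


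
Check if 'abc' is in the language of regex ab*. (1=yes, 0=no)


Pattern: ab*
String: 'abc'
Pattern requires: exactly one 'a' followed by zero or more 'b's
First char is 'a' -> OK
Rest 'bc': all b's? No
Result: 0

0


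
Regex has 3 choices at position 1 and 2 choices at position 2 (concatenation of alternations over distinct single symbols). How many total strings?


First group: 3 alternatives
Second group: 2 alternatives
Concatenation: each choice from group 1 pairs with each from group 2
Total = 3 x 2 = 6

6


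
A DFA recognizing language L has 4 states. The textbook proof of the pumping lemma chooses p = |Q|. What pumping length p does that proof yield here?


Pumping lemma for regular languages (standard proof):
Take p = |Q|, the number of DFA states.
Any string of length >= |Q| passes through |Q|+1 states while reading its first |Q| symbols,
so by pigeonhole some state repeats, giving the loop that can be pumped.
Here |Q| = 4
Therefore the proof uses p = 4

4


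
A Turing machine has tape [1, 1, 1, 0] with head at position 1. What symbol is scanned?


Tape: [1, 1, 1, 0]
Positions: 0 1 2 3
Values:    1 1 1 0
Head at position 1
tape[1] = 1

1


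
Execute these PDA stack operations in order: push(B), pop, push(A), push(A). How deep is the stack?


Tracing stack operations:
  push(B) -> stack = [B], depth=1
  pop -> removed B, stack = [], depth=0
  push(A) -> stack = [A], depth=1
  push(A) -> stack = [A,A], depth=2
Final depth = 2

2


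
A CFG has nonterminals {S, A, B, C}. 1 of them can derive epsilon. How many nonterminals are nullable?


Nonterminals: {S, A, B, C}
A nonterminal is nullable if it can derive epsilon
Counting nullable nonterminals: 1
Total nullable = 1

1


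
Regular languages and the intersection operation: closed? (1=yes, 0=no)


Regular languages are closed under all standard operations:
- Union: Yes (product construction)
- Intersection: Yes (product construction)
- Complement: Yes (swap accept/reject)
- Concatenation: Yes (NFA construction)
Operation: intersection -> Closed

1


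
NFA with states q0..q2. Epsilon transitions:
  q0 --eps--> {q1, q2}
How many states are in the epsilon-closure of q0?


Starting from q0
Initialize closure = {q0}
Follow epsilon from q0 -> add q1
Follow epsilon from q0 -> add q2
Final closure: {q0, q1, q2}
Size = 3

3


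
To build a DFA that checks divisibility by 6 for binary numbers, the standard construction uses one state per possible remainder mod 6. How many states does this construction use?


Divisibility by 6 is tracked via the remainder mod 6: 0, 1, ..., 5
The construction assigns one state to each remainder
Number of remainders = 6

6


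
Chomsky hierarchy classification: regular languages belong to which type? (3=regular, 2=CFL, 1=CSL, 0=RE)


Chomsky hierarchy levels:
  Type 3: Regular (DFA/NFA/regex)
  Type 2: Context-free (PDA)
  Type 1: Context-sensitive
  Type 0: Recursively enumerable (TM)
'regular' corresponds to Type 3

3


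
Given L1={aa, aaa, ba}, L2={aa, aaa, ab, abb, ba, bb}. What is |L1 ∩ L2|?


L1 = {aa, aaa, ba}
L2 = {aa, aaa, ab, abb, ba, bb}
Checking each string in L1 against L2:
  'aa': in L2? Yes
  'aaa': in L2? Yes
  'ba': in L2? Yes
Intersection = {aa, aaa, ba}
|L1 ∩ L2| = 3

3


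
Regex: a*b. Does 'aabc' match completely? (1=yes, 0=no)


Pattern: a*b
String: 'aabc'
Pattern requires: zero or more 'a's followed by exactly one 'b'
Found 2 leading 'a's
Remaining: 'bc'
Remaining is not 'b' -> no match
Result: 0

0


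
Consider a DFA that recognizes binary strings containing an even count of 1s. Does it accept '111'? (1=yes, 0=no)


DFA has 2 states: q_even (start, accept=yes) and q_odd
Processing string '111' character by character:
  Position 0: read '1', 1-count=1 -> q_odd
  Position 1: read '1', 1-count=2 -> q_even
  Position 2: read '1', 1-count=3 -> q_odd
Final state: q_odd, total 1s = 3 (odd); the DFA requires an even count -> reject

0


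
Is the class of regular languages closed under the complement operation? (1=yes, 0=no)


Regular languages are closed under:
- Union (DFA product construction)
- Intersection (DFA product construction)
- Complement (swap accept/reject states)
- Concatenation (NFA construction)
- Kleene star (NFA construction)
complement is in this list
Therefore: closed

1


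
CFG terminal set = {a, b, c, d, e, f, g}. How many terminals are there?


Terminal symbols: a, b, c, d, e, f, g
Counting each: a (#1), b (#2), c (#3), d (#4), e (#5), f (#6), g (#7)
Total = 7

7


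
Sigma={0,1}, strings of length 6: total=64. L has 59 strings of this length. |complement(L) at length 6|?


Alphabet: {0,1}
String length: 6
Total strings of length 6 = 2^6 = 64
Strings in L = 59
Complement = total - |L|
= 64 - 59
= 5

5


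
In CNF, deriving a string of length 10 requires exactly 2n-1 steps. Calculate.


Chomsky Normal Form derivation:
String length n = 10
Each step either:
  - Splits a nonterminal into two (n-1 such steps)
  - Converts a nonterminal to terminal (n such steps)
Total = (n-1) + n = 2n - 1
= 2(10) - 1
= 20 - 1
= 19

19


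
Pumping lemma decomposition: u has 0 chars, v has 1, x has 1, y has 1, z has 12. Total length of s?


|s| = |u| + |v| + |x| + |y| + |z|
= 0 + 1 + 1 + 1 + 12
= 1 + 1 + 13
= 2 + 13
= 15

15


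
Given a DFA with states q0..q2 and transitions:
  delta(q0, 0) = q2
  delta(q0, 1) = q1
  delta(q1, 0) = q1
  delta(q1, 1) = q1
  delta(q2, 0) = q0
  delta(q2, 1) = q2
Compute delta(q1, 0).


Looking up transition function:
delta(q1, 0) in the table
Row: q1, Column: 0
Result: q1

q1


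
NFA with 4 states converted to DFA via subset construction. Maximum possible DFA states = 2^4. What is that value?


NFA has 4 states
Subset construction: each DFA state = subset of NFA states
Maximum subsets = 2^4
2^4 = 16

16


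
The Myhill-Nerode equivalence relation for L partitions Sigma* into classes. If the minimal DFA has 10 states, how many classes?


Myhill-Nerode theorem:
Number of equivalence classes = number of states in minimal DFA
Minimal DFA states = 10
Therefore equivalence classes = 10

10


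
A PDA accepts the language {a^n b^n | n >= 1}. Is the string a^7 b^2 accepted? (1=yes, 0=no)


Language requires equal numbers of a's and b's
PDA pushes for each 'a', pops for each 'b'
Number of a's = 7
Number of b's = 2
7 != 2 -> Reject

0


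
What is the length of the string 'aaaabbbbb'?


String: 'aaaabbbbb'
Counting characters:
  'a' appears 4 time(s)
  'b' appears 5 time(s)
Total length = 4 + 5 = 9

9


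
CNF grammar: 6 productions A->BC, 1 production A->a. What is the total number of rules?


CNF allows two rule forms:
  A -> BC (binary): 6 rules
  A -> a (terminal): 1 rule
Total = 6 + 1 = 7

7


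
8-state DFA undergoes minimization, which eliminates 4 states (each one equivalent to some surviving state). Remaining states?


Original DFA: 8 states
Redundant states removed: 4
Minimized states = original - removed
= 8 - 4
= 4

4


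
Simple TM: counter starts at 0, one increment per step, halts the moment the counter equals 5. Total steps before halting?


Counter starts at 0. Counting sequence:
  Step 1: counter = 1
  Step 2: counter = 2
  Step 3: counter = 3
  Step 4: counter = 4
  Step 5: counter = 5
Counter reached 5 -> halt
Total steps = 5

5


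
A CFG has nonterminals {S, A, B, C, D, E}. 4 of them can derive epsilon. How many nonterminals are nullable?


Nonterminals: {S, A, B, C, D, E}
A nonterminal is nullable if it can derive epsilon
Counting nullable nonterminals: 4
Total nullable = 4

4


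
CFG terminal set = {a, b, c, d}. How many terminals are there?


Terminal symbols: a, b, c, d
Counting each: a (#1), b (#2), c (#3), d (#4)
Total = 4

4


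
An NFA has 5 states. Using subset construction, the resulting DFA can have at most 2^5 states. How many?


NFA has 5 states
Subset construction: each DFA state = subset of NFA states
Maximum subsets = 2^5
2^5 = 32

32


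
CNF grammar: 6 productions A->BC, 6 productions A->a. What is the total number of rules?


CNF allows two rule forms:
  A -> BC (binary): 6 rules
  A -> a (terminal): 6 rules
Total = 6 + 6 = 12

12


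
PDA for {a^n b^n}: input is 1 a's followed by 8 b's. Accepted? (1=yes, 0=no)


Language requires equal numbers of a's and b's
PDA pushes for each 'a', pops for each 'b'
Number of a's = 1
Number of b's = 8
1 != 8 -> Reject

0


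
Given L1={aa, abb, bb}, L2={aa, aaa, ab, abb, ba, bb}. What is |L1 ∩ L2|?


L1 = {aa, abb, bb}
L2 = {aa, aaa, ab, abb, ba, bb}
Checking each string in L1 against L2:
  'aa': in L2? Yes
  'abb': in L2? Yes
  'bb': in L2? Yes
Intersection = {aa, abb, bb}
|L1 ∩ L2| = 3

3


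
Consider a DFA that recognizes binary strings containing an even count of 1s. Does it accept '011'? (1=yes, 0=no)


DFA has 2 states: q_even (start, accept=yes) and q_odd
Processing string '011' character by character:
  Position 0: read '0', 1-count=0 -> q_even (no change)
  Position 1: read '1', 1-count=1 -> q_odd
  Position 2: read '1', 1-count=2 -> q_even
Final state: q_even, total 1s = 2 (even); the DFA requires an even count -> accept

1


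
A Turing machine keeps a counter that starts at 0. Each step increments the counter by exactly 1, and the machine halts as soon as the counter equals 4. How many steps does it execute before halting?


Counter starts at 0. Counting sequence:
  Step 1: counter = 1
  Step 2: counter = 2
  Step 3: counter = 3
  Step 4: counter = 4
Counter reached 4 -> halt
Total steps = 4

4


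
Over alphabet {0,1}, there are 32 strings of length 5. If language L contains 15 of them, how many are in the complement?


Alphabet: {0,1}
String length: 5
Total strings of length 5 = 2^5 = 32
Strings in L = 15
Complement = total - |L|
= 32 - 15
= 17

17


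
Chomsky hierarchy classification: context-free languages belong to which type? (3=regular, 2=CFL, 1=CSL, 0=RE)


Chomsky hierarchy levels:
  Type 3: Regular (DFA/NFA/regex)
  Type 2: Context-free (PDA)
  Type 1: Context-sensitive
  Type 0: Recursively enumerable (TM)
'context-free' corresponds to Type 2

2


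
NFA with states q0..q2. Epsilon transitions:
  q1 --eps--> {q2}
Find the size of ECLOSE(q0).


Starting from q0
Initialize closure = {q0}
q0 has no outgoing epsilon transitions -> nothing to add
Final closure: {q0}
Size = 1

1


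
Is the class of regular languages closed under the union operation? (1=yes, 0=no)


Regular languages are closed under:
- Union (DFA product construction)
- Intersection (DFA product construction)
- Complement (swap accept/reject states)
- Concatenation (NFA construction)
- Kleene star (NFA construction)
union is in this list
Therefore: closed

1


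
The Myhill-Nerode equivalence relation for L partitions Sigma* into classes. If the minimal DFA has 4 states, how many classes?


Myhill-Nerode theorem:
Number of equivalence classes = number of states in minimal DFA
Minimal DFA states = 4
Therefore equivalence classes = 4

4
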